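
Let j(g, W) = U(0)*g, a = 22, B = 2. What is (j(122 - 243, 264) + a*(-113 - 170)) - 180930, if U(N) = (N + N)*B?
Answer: -187156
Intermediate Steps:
U(N) = 4*N (U(N) = (N + N)*2 = (2*N)*2 = 4*N)
j(g, W) = 0 (j(g, W) = (4*0)*g = 0*g = 0)
(j(122 - 243, 264) + a*(-113 - 170)) - 180930 = (0 + 22*(-113 - 170)) - 180930 = (0 + 22*(-283)) - 180930 = (0 - 6226) - 180930 = -6226 - 180930 = -187156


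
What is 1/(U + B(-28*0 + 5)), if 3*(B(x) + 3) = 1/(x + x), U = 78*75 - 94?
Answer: 30/172591 ≈ 0.00017382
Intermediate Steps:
U = 5756 (U = 5850 - 94 = 5756)
B(x) = -3 + 1/(6*x) (B(x) = -3 + 1/(3*(x + x)) = -3 + 1/(3*((2*x))) = -3 + (1/(2*x))/3 = -3 + 1/(6*x))
1/(U + B(-28*0 + 5)) = 1/(5756 + (-3 + 1/(6*(-28*0 + 5)))) = 1/(5756 + (-3 + 1/(6*(-7*0 + 5)))) = 1/(5756 + (-3 + 1/(6*(0 + 5)))) = 1/(5756 + (-3 + (⅙)/5)) = 1/(5756 + (-3 + (⅙)*(⅕))) = 1/(5756 + (-3 + 1/30)) = 1/(5756 - 89/30) = 1/(172591/30) = 30/172591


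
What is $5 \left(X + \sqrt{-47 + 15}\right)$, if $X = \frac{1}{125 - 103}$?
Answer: $\frac{5}{22} + 20 i \sqrt{2} \approx 0.22727 + 28.284 i$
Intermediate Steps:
$X = \frac{1}{22} \approx 0.045455$
$5 \left(X + \sqrt{-47 + 15}\right) = 5 \left(\frac{1}{22} + \sqrt{-47 + 15}\right) = 5 \left(\frac{1}{22} + \sqrt{-32}\right) = 5 \left(\frac{1}{22} + 4 i \sqrt{2}\right) = \frac{5}{22} + 20 i \sqrt{2}$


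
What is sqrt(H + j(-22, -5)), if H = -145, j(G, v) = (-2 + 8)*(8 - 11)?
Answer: I*sqrt(163) ≈ 12.767*I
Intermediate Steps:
j(G, v) = -18 (j(G, v) = 6*(-3) = -18)
sqrt(H + j(-22, -5)) = sqrt(-145 - 18) = sqrt(-163) = I*sqrt(163)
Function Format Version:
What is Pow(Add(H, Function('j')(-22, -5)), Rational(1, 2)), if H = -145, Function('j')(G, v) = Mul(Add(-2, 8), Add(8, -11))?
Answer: Mul(I, Pow(163, Rational(1, 2))) ≈ Mul(12.767, I)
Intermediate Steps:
Function('j')(G, v) = -18 (Function('j')(G, v) = Mul(6, -3) = -18)
Pow(Add(H, Function('j')(-22, -5)), Rational(1, 2)) = Pow(Add(-145, -18), Rational(1, 2)) = Pow(-163, Rational(1, 2)) = Mul(I, Pow(163, Rational(1, 2)))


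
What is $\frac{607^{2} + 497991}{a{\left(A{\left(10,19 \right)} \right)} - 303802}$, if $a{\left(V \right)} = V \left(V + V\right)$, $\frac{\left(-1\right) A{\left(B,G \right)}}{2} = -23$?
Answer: $- \frac{86644}{29957} \approx -2.8923$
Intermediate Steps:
$A{\left(B,G \right)} = 46$ ($A{\left(B,G \right)} = \left(-2\right) \left(-23\right) = 46$)
$a{\left(V \right)} = 2 V^{2}$ ($a{\left(V \right)} = V 2 V = 2 V^{2}$)
$\frac{607^{2} + 497991}{a{\left(A{\left(10,19 \right)} \right)} - 303802} = \frac{607^{2} + 497991}{2 \cdot 46^{2} - 303802} = \frac{368449 + 497991}{2 \cdot 2116 - 303802} = \frac{866440}{4232 - 303802} = \frac{866440}{-299570} = 866440 \left(- \frac{1}{299570}\right) = - \frac{86644}{29957}$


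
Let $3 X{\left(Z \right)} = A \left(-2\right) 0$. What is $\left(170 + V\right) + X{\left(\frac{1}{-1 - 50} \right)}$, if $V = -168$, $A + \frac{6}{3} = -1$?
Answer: $2$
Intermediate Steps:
$A = -3$ ($A = -2 - 1 = -3$)
$X{\left(Z \right)} = 0$ ($X{\left(Z \right)} = \frac{\left(-3\right) \left(-2\right) 0}{3} = \frac{6 \cdot 0}{3} = \frac{1}{3} \cdot 0 = 0$)
$\left(170 + V\right) + X{\left(\frac{1}{-1 - 50} \right)} = \left(170 - 168\right) + 0 = 2 + 0 = 2$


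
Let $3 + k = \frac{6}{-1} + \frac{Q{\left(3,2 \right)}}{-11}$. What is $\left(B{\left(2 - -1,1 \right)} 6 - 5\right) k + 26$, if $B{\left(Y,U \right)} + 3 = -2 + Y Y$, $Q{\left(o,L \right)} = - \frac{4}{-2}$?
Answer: $- \frac{1633}{11} \approx -148.45$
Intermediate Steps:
$Q{\left(o,L \right)} = 2$ ($Q{\left(o,L \right)} = \left(-4\right) \left(- \frac{1}{2}\right) = 2$)
$B{\left(Y,U \right)} = -5 + Y^{2}$ ($B{\left(Y,U \right)} = -3 + \left(-2 + Y Y\right) = -3 + \left(-2 + Y^{2}\right) = -5 + Y^{2}$)
$k = - \frac{101}{11}$ ($k = -3 + \left(\frac{6}{-1} + \frac{2}{-11}\right) = -3 + \left(6 \left(-1\right) + 2 \left(- \frac{1}{11}\right)\right) = -3 - \frac{68}{11} = - \frac{101}{11} \approx -9.1818$)
$\left(B{\left(2 - -1,1 \right)} 6 - 5\right) k + 26 = \left(\left(-5 + \left(2 - -1\right)^{2}\right) 6 - 5\right) \left(- \frac{101}{11}\right) + 26 = \left(\left(-5 + \left(2 + 1\right)^{2}\right) 6 - 5\right) \left(- \frac{101}{11}\right) + 26 = \left(\left(-5 + 3^{2}\right) 6 - 5\right) \left(- \frac{101}{11}\right) + 26 = \left(\left(-5 + 9\right) 6 - 5\right) \left(- \frac{101}{11}\right) + 26 = \left(4 \cdot 6 - 5\right) \left(- \frac{101}{11}\right) + 26 = \left(24 - 5\right) \left(- \frac{101}{11}\right) + 26 = 19 \left(- \frac{101}{11}\right) + 26 = - \frac{1919}{11} + 26 = - \frac{1633}{11}$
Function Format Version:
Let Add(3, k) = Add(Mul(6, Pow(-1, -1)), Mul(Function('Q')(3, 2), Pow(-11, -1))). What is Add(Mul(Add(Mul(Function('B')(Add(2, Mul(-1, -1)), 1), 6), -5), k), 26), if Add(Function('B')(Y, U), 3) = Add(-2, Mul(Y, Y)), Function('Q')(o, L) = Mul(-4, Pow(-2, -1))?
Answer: Rational(-1633, 11) ≈ -148.45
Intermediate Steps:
Function('Q')(o, L) = 2 (Function('Q')(o, L) = Mul(-4, Rational(-1, 2)) = 2)
Function('B')(Y, U) = Add(-5, Pow(Y, 2)) (Function('B')(Y, U) = Add(-3, Add(-2, Mul(Y, Y))) = Add(-3, Add(-2, Pow(Y, 2))) = Add(-5, Pow(Y, 2)))
k = Rational(-101, 11) (k = Add(-3, Add(Mul(6, Pow(-1, -1)), Mul(2, Pow(-11, -1)))) = Add(-3, Add(Mul(6, -1), Mul(2, Rational(-1, 11)))) = Add(-3, Add(-6, Rational(-2, 11))) = Add(-3, Rational(-68, 11)) = Rational(-101, 11) ≈ -9.1818)
Add(Mul(Add(Mul(Function('B')(Add(2, Mul(-1, -1)), 1), 6), -5), k), 26) = Add(Mul(Add(Mul(Add(-5, Pow(Add(2, Mul(-1, -1)), 2)), 6), -5), Rational(-101, 11)), 26) = Add(Mul(Add(Mul(Add(-5, Pow(Add(2, 1), 2)), 6), -5), Rational(-101, 11)), 26) = Add(Mul(Add(Mul(Add(-5, Pow(3, 2)), 6), -5), Rational(-101, 11)), 26) = Add(Mul(Add(Mul(Add(-5, 9), 6), -5), Rational(-101, 11)), 26) = Add(Mul(Add(Mul(4, 6), -5), Rational(-101, 11)), 26) = Add(Mul(Add(24, -5), Rational(-101, 11)), 26) = Add(Mul(19, Rational(-101, 11)), 26) = Add(Rational(-1919, 11), 26) = Rational(-1633, 11)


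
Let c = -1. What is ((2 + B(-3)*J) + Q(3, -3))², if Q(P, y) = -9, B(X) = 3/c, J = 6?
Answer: 625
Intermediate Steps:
B(X) = -3 (B(X) = 3/(-1) = 3*(-1) = -3)
((2 + B(-3)*J) + Q(3, -3))² = ((2 - 3*6) - 9)² = ((2 - 18) - 9)² = (-16 - 9)² = (-25)² = 625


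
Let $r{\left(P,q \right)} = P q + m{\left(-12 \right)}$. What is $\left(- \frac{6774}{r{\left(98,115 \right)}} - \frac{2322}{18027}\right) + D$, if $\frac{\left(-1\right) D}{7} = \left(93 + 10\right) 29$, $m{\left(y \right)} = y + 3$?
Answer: $- \frac{471635340407}{22555783} \approx -20910.0$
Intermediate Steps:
$m{\left(y \right)} = 3 + y$
$r{\left(P,q \right)} = -9 + P q$ ($r{\left(P,q \right)} = P q + \left(3 - 12\right) = P q - 9 = -9 + P q$)
$D = -20909$ ($D = - 7 \left(93 + 10\right) 29 = - 7 \cdot 103 \cdot 29 = \left(-7\right) 2987 = -20909$)
$\left(- \frac{6774}{r{\left(98,115 \right)}} - \frac{2322}{18027}\right) + D = \left(- \frac{6774}{-9 + 98 \cdot 115} - \frac{2322}{18027}\right) - 20909 = \left(- \frac{6774}{-9 + 11270} - \frac{258}{2003}\right) - 20909 = \left(- \frac{6774}{11261} - \frac{258}{2003}\right) - 20909 = - \frac{16473660}{22555783} - 20909 = - \frac{471635340407}{22555783}$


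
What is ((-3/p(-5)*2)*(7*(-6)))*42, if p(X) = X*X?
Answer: 10584/25 ≈ 423.36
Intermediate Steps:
p(X) = X**2
((-3/p(-5)*2)*(7*(-6)))*42 = ((-3/((-5)**2)*2)*(7*(-6)))*42 = ((-3/25*2)*(-42))*42 = ((-3*1/25*2)*(-42))*42 = (-3/25*2*(-42))*42 = -6/25*(-42)*42 = (252/25)*42 = 10584/25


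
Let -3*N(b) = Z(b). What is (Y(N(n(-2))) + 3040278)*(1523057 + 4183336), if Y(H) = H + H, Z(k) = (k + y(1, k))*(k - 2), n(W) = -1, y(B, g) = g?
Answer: 17348998271682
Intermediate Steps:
Z(k) = 2*k*(-2 + k) (Z(k) = (k + k)*(k - 2) = (2*k)*(-2 + k) = 2*k*(-2 + k))
N(b) = -2*b*(-2 + b)/3
Y(H) = 2*H
(Y(N(n(-2))) + 3040278)*(1523057 + 4183336) = (2*((2/3)*(-1)*(2 - 1*(-1))) + 3040278)*(1523057 + 4183336) = (2*((2/3)*(-1)*(2 + 1)) + 3040278)*5706393 = (2*((2/3)*(-1)*3) + 3040278)*5706393 = (2*(-2) + 3040278)*5706393 = (-4 + 3040278)*5706393 = 3040274*5706393 = 17348998271682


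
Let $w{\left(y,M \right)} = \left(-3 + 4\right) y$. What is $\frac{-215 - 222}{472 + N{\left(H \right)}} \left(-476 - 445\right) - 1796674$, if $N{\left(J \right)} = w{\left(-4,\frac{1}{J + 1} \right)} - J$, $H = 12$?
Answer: $- \frac{14366331}{8} \approx -1.7958 \cdot 10^{6}$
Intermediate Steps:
$w{\left(y,M \right)} = y$ ($w{\left(y,M \right)} = 1 y = y$)
$N{\left(J \right)} = -4 - J$
$\frac{-215 - 222}{472 + N{\left(H \right)}} \left(-476 - 445\right) - 1796674 = \frac{-215 - 222}{472 - 16} \left(-476 - 445\right) - 1796674 = - \frac{437}{472 - 16} \left(-921\right) - 1796674 = - \frac{437}{456} \left(-921\right) - 1796674 = \left(-437\right) \frac{1}{456} \left(-921\right) - 1796674 = \left(- \frac{23}{24}\right) \left(-921\right) - 1796674 = \frac{7061}{8} - 1796674 = - \frac{14366331}{8}$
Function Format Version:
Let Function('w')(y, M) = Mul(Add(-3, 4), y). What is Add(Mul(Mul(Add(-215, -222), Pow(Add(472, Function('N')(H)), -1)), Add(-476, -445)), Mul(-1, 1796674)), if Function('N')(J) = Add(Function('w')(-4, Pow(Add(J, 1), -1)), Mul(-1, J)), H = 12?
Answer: Rational(-14366331, 8) ≈ -1.7958e+6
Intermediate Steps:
Function('w')(y, M) = y (Function('w')(y, M) = Mul(1, y) = y)
Function('N')(J) = Add(-4, Mul(-1, J))
Add(Mul(Mul(Add(-215, -222), Pow(Add(472, Function('N')(H)), -1)), Add(-476, -445)), Mul(-1, 1796674)) = Add(Mul(Mul(Add(-215, -222), Pow(Add(472, Add(-4, Mul(-1, 12))), -1)), Add(-476, -445)), Mul(-1, 1796674)) = Add(Mul(Mul(-437, Pow(Add(472, Add(-4, -12)), -1)), -921), -1796674) = Add(Mul(Mul(-437, Pow(Add(472, -16), -1)), -921), -1796674) = Add(Mul(Mul(-437, Pow(456, -1)), -921), -1796674) = Add(Mul(Mul(-437, Rational(1, 456)), -921), -1796674) = Add(Mul(Rational(-23, 24), -921), -1796674) = Add(Rational(7061, 8), -1796674) = Rational(-14366331, 8)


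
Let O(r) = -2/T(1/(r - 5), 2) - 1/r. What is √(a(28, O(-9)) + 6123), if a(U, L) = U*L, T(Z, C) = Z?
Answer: √62191/3 ≈ 83.127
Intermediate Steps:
O(r) = 10 - 1/r - 2*r (O(r) = -(-10 + 2*r) - 1/r = -2*(-5 + r) - 1/r = (10 - 2*r) - 1/r = 10 - 1/r - 2*r)
a(U, L) = L*U
√(a(28, O(-9)) + 6123) = √((10 - 1/(-9) - 2*(-9))*28 + 6123) = √((10 - 1*(-⅑) + 18)*28 + 6123) = √((10 + ⅑ + 18)*28 + 6123) = √((253/9)*28 + 6123) = √(7084/9 + 6123) = √(62191/9) = √62191/3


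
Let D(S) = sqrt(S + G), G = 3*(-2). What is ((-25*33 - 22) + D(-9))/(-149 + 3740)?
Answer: -121/513 + I*sqrt(15)/3591 ≈ -0.23587 + 0.0010785*I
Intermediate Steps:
G = -6
D(S) = sqrt(-6 + S) (D(S) = sqrt(S - 6) = sqrt(-6 + S))
((-25*33 - 22) + D(-9))/(-149 + 3740) = ((-25*33 - 22) + sqrt(-6 - 9))/(-149 + 3740) = ((-825 - 22) + sqrt(-15))/3591 = (-847 + I*sqrt(15))*(1/3591) = -121/513 + I*sqrt(15)/3591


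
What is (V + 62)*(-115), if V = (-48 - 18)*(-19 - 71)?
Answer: -690230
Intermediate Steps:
V = 5940 (V = -66*(-90) = 5940)
(V + 62)*(-115) = (5940 + 62)*(-115) = 6002*(-115) = -690230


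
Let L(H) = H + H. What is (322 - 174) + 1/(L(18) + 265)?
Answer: 44549/301 ≈ 148.00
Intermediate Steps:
L(H) = 2*H
(322 - 174) + 1/(L(18) + 265) = (322 - 174) + 1/(2*18 + 265) = 148 + 1/(36 + 265) = 148 + 1/301 = 44549/301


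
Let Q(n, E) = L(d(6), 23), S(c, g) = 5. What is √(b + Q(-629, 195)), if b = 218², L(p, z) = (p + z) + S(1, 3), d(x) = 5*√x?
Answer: √(47552 + 5*√6) ≈ 218.09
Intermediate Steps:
L(p, z) = 5 + p + z (L(p, z) = (p + z) + 5 = 5 + p + z)
Q(n, E) = 28 + 5*√6 (Q(n, E) = 5 + 5*√6 + 23 = 28 + 5*√6)
b = 47524
√(b + Q(-629, 195)) = √(47524 + (28 + 5*√6)) = √(47552 + 5*√6)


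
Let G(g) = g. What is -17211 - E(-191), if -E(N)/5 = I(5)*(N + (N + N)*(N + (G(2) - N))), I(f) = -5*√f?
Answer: -17211 + 23875*√5 ≈ 36175.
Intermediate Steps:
E(N) = 125*N*√5 (E(N) = -5*(-5*√5)*(N + (N + N)*(N + (2 - N))) = -5*(-5*√5)*(N + (2*N)*2) = -5*(-5*√5)*(N + 4*N) = -5*(-5*√5)*5*N = -(-125)*N*√5 = 125*N*√5)
-17211 - E(-191) = -17211 - 125*(-191)*√5 = -17211 - (-23875)*√5 = -17211 + 23875*√5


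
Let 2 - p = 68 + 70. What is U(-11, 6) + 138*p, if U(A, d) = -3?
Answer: -18771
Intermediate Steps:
p = -136 (p = 2 - (68 + 70) = 2 - 1*138 = 2 - 138 = -136)
U(-11, 6) + 138*p = -3 + 138*(-136) = -3 - 18768 = -18771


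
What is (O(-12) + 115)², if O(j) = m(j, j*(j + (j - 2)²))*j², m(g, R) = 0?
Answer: 13225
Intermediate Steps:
O(j) = 0 (O(j) = 0*j² = 0)
(O(-12) + 115)² = (0 + 115)² = 115² = 13225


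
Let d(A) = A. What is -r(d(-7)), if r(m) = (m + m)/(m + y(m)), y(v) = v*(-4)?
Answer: ⅔ ≈ 0.66667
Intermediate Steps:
y(v) = -4*v
r(m) = -⅔ (r(m) = (m + m)/(m - 4*m) = (2*m)/((-3*m)) = (2*m)*(-1/(3*m)) = -⅔)
-r(d(-7)) = -1*(-⅔) = ⅔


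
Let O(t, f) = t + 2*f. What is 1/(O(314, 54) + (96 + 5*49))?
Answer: 1/763 ≈ 0.0013106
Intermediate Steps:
1/(O(314, 54) + (96 + 5*49)) = 1/((314 + 2*54) + (96 + 5*49)) = 1/((314 + 108) + (96 + 245)) = 1/(422 + 341) = 1/763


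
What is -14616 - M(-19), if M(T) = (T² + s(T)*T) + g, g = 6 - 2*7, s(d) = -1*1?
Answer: -14988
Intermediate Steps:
s(d) = -1
g = -8 (g = 6 - 14 = -8)
M(T) = -8 + T² - T (M(T) = (T² - T) - 8 = -8 + T² - T)
-14616 - M(-19) = -14616 - (-8 + (-19)² - 1*(-19)) = -14616 - (-8 + 361 + 19) = -14616 - 1*372 = -14616 - 372 = -14988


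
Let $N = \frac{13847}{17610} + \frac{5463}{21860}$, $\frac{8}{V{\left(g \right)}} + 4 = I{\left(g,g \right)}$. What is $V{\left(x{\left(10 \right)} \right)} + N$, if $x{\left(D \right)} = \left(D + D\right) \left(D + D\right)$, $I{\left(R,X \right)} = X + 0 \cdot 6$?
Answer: $\frac{268405969}{254070036} \approx 1.0564$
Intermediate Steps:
$I{\left(R,X \right)} = X$ ($I{\left(R,X \right)} = X + 0 = X$)
$x{\left(D \right)} = 4 D^{2}$ ($x{\left(D \right)} = 2 D 2 D = 4 D^{2}$)
$V{\left(g \right)} = \frac{8}{-4 + g}$
$N = \frac{7977977}{7699092}$ ($N = 13847 \cdot \frac{1}{17610} + 5463 \cdot \frac{1}{21860} = \frac{13847}{17610} + \frac{5463}{21860} = \frac{7977977}{7699092} \approx 1.0362$)
$V{\left(x{\left(10 \right)} \right)} + N = \frac{8}{-4 + 4 \cdot 10^{2}} + \frac{7977977}{7699092} = \frac{8}{-4 + 4 \cdot 100} + \frac{7977977}{7699092} = \frac{8}{-4 + 400} + \frac{7977977}{7699092} = \frac{8}{396} + \frac{7977977}{7699092} = 8 \cdot \frac{1}{396} + \frac{7977977}{7699092} = \frac{2}{99} + \frac{7977977}{7699092} = \frac{268405969}{254070036}$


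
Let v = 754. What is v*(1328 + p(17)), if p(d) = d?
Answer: 1014130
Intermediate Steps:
v*(1328 + p(17)) = 754*(1328 + 17) = 754*1345 = 1014130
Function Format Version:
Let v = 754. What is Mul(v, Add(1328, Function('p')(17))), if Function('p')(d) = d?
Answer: 1014130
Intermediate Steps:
Mul(v, Add(1328, Function('p')(17))) = Mul(754, Add(1328, 17)) = Mul(754, 1345) = 1014130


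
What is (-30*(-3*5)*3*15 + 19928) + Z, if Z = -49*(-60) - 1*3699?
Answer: 39419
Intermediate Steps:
Z = -759 (Z = 2940 - 3699 = -759)
(-30*(-3*5)*3*15 + 19928) + Z = (-30*(-3*5)*3*15 + 19928) - 759 = (-(-450)*3*15 + 19928) - 759 = (-30*(-45)*15 + 19928) - 759 = (1350*15 + 19928) - 759 = (20250 + 19928) - 759 = 40178 - 759 = 39419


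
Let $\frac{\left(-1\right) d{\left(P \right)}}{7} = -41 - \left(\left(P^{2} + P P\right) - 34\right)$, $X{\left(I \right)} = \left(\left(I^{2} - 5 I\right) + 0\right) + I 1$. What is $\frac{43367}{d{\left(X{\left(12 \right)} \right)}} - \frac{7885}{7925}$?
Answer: $- \frac{134811426}{204580705} \approx -0.65896$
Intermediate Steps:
$X{\left(I \right)} = I^{2} - 4 I$ ($X{\left(I \right)} = \left(I^{2} - 5 I\right) + I = I^{2} - 4 I$)
$d{\left(P \right)} = 49 + 14 P^{2}$ ($d{\left(P \right)} = - 7 \left(-41 - \left(\left(P^{2} + P P\right) - 34\right)\right) = - 7 \left(-41 - \left(\left(P^{2} + P^{2}\right) - 34\right)\right) = - 7 \left(-41 - \left(2 P^{2} - 34\right)\right) = - 7 \left(-41 - \left(-34 + 2 P^{2}\right)\right) = - 7 \left(-7 - 2 P^{2}\right) = 49 + 14 P^{2}$)
$\frac{43367}{d{\left(X{\left(12 \right)} \right)}} - \frac{7885}{7925} = \frac{43367}{49 + 14 \left(12 \left(-4 + 12\right)\right)^{2}} - \frac{7885}{7925} = \frac{43367}{49 + 14 \left(12 \cdot 8\right)^{2}} - 7885 \cdot \frac{1}{7925} = \frac{43367}{49 + 14 \cdot 96^{2}} - \frac{1577}{1585} = \frac{43367}{49 + 14 \cdot 9216} - \frac{1577}{1585} = \frac{43367}{49 + 129024} - \frac{1577}{1585} = \frac{43367}{129073} - \frac{1577}{1585} = - \frac{134811426}{204580705}$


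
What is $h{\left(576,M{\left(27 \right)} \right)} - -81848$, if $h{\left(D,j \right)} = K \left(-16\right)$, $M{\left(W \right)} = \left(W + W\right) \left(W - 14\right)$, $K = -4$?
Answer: $81912$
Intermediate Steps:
$M{\left(W \right)} = 2 W \left(-14 + W\right)$
$h{\left(D,j \right)} = 64$ ($h{\left(D,j \right)} = \left(-4\right) \left(-16\right) = 64$)
$h{\left(576,M{\left(27 \right)} \right)} - -81848 = 64 - -81848 = 64 + 81848 = 81912$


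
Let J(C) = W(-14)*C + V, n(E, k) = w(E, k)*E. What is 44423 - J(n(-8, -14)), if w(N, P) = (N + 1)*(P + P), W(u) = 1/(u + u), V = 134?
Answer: 44233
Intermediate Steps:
W(u) = 1/(2*u)
w(N, P) = 2*P*(1 + N) (w(N, P) = (1 + N)*(2*P) = 2*P*(1 + N))
n(E, k) = 2*E*k*(1 + E) (n(E, k) = (2*k*(1 + E))*E = 2*E*k*(1 + E))
J(C) = 134 - C/28 (J(C) = ((1/2)/(-14))*C + 134 = ((1/2)*(-1/14))*C + 134 = -C/28 + 134 = 134 - C/28)
44423 - J(n(-8, -14)) = 44423 - (134 - (-8)*(-14)*(1 - 8)/14) = 44423 - (134 - (-8)*(-14)*(-7)/14) = 44423 - (134 - 1/28*(-1568)) = 44423 - (134 + 56) = 44423 - 1*190 = 44423 - 190 = 44233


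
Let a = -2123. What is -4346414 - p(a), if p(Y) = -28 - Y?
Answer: -4348509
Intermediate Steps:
-4346414 - p(a) = -4346414 - (-28 - 1*(-2123)) = -4346414 - (-28 + 2123) = -4346414 - 1*2095 = -4346414 - 2095 = -4348509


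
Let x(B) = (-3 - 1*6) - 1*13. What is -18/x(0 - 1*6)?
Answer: 9/11 ≈ 0.81818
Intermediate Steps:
x(B) = -22 (x(B) = (-3 - 6) - 13 = -9 - 13 = -22)
-18/x(0 - 1*6) = -18/(-22) = -18*(-1/22) = 9/11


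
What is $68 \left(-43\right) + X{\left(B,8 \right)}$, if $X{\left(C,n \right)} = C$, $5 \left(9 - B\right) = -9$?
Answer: $- \frac{14566}{5} \approx -2913.2$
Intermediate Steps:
$B = \frac{54}{5}$ ($B = 9 - - \frac{9}{5} = 9 + \frac{9}{5} = \frac{54}{5} \approx 10.8$)
$68 \left(-43\right) + X{\left(B,8 \right)} = 68 \left(-43\right) + \frac{54}{5} = -2924 + \frac{54}{5} = - \frac{14566}{5}$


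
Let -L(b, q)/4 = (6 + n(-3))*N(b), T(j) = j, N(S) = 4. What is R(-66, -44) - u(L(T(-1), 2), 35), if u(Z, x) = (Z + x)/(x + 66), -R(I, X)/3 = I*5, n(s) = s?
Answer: 100003/101 ≈ 990.13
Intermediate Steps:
R(I, X) = -15*I (R(I, X) = -3*I*5 = -15*I)
L(b, q) = -48 (L(b, q) = -4*(6 - 3)*4 = -12*4 = -4*12 = -48)
u(Z, x) = (Z + x)/(66 + x)
R(-66, -44) - u(L(T(-1), 2), 35) = -15*(-66) - (-48 + 35)/(66 + 35) = 990 - (-13)/101 = 990 - 1*(-13/101) = 990 + 13/101 = 100003/101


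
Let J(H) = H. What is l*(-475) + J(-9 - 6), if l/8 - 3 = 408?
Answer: -1561815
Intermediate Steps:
l = 3288 (l = 24 + 8*408 = 24 + 3264 = 3288)
l*(-475) + J(-9 - 6) = 3288*(-475) + (-9 - 6) = -1561800 - 15 = -1561815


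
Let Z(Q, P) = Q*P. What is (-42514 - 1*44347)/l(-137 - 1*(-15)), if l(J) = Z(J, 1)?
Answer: 86861/122 ≈ 711.98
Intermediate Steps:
Z(Q, P) = P*Q
l(J) = J (l(J) = 1*J = J)
(-42514 - 1*44347)/l(-137 - 1*(-15)) = (-42514 - 1*44347)/(-137 - 1*(-15)) = (-42514 - 44347)/(-137 + 15) = -86861/(-122) = -86861*(-1/122) = 86861/122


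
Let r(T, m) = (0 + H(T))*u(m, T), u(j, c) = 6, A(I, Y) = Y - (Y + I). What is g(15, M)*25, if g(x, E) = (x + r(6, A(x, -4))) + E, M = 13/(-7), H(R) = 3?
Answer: 5450/7 ≈ 778.57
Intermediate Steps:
A(I, Y) = -I (A(I, Y) = Y - (I + Y) = Y + (-I - Y) = -I)
r(T, m) = 18 (r(T, m) = (0 + 3)*6 = 3*6 = 18)
M = -13/7 (M = 13*(-1/7) = -13/7 ≈ -1.8571)
g(x, E) = 18 + E + x (g(x, E) = (x + 18) + E = (18 + x) + E = 18 + E + x)
g(15, M)*25 = (18 - 13/7 + 15)*25 = (218/7)*25 = 5450/7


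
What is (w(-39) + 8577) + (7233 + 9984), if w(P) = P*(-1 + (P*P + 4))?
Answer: -33642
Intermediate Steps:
w(P) = P*(3 + P²) (w(P) = P*(-1 + (P² + 4)) = P*(-1 + (4 + P²)) = P*(3 + P²))
(w(-39) + 8577) + (7233 + 9984) = (-39*(3 + (-39)²) + 8577) + (7233 + 9984) = (-39*(3 + 1521) + 8577) + 17217 = (-39*1524 + 8577) + 17217 = (-59436 + 8577) + 17217 = -50859 + 17217 = -33642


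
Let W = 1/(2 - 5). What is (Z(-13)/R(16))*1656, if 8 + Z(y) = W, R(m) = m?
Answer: -1725/2 ≈ -862.50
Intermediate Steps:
W = -1/3 (W = 1/(-3) = -1/3 ≈ -0.33333)
Z(y) = -25/3 (Z(y) = -8 - 1/3 = -25/3)
(Z(-13)/R(16))*1656 = -25/3/16*1656 = -25/3*1/16*1656 = -25/48*1656 = -1725/2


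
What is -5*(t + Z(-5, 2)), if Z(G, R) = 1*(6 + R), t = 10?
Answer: -90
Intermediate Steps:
Z(G, R) = 6 + R
-5*(t + Z(-5, 2)) = -5*(10 + (6 + 2)) = -5*(10 + 8) = -5*18 = -90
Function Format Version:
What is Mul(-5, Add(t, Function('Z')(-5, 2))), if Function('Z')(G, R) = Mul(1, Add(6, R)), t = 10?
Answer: -90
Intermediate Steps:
Function('Z')(G, R) = Add(6, R)
Mul(-5, Add(t, Function('Z')(-5, 2))) = Mul(-5, Add(10, Add(6, 2))) = Mul(-5, Add(10, 8)) = Mul(-5, 18) = -90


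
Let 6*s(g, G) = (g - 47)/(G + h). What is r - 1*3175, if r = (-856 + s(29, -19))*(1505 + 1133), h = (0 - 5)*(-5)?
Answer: -2262622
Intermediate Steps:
h = 25 (h = -5*(-5) = 25)
s(g, G) = (-47 + g)/(6*(25 + G)) (s(g, G) = ((g - 47)/(G + 25))/6 = ((-47 + g)/(25 + G))/6 = (-47 + g)/(6*(25 + G)))
r = -2259447 (r = (-856 + (-47 + 29)/(6*(25 - 19)))*(1505 + 1133) = (-856 + (⅙)*(-18)/6)*2638 = (-856 + (⅙)*(⅙)*(-18))*2638 = (-856 - ½)*2638 = -1713/2*2638 = -2259447)
r - 1*3175 = -2259447 - 1*3175 = -2259447 - 3175 = -2262622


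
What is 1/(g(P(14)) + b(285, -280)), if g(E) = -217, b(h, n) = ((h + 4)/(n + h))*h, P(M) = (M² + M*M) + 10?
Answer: 1/16256 ≈ 6.1516e-5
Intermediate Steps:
P(M) = 10 + 2*M² (P(M) = (M² + M²) + 10 = 2*M² + 10 = 10 + 2*M²)
b(h, n) = h*(4 + h)/(h + n) (b(h, n) = ((4 + h)/(h + n))*h = h*(4 + h)/(h + n))
1/(g(P(14)) + b(285, -280)) = 1/(-217 + 285*(4 + 285)/(285 - 280)) = 1/(-217 + 285*289/5) = 1/(-217 + 285*(⅕)*289) = 1/(-217 + 16473) = 1/16256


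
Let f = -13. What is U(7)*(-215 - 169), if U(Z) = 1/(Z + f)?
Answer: 64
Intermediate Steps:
U(Z) = 1/(-13 + Z) (U(Z) = 1/(Z - 13) = 1/(-13 + Z))
U(7)*(-215 - 169) = (-215 - 169)/(-13 + 7) = -384/(-6) = -⅙*(-384) = 64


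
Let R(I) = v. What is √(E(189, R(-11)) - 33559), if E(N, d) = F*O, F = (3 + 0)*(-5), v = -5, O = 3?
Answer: 2*I*√8401 ≈ 183.31*I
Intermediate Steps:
F = -15 (F = 3*(-5) = -15)
R(I) = -5
E(N, d) = -45 (E(N, d) = -15*3 = -45)
√(E(189, R(-11)) - 33559) = √(-45 - 33559) = √(-33604) = 2*I*√8401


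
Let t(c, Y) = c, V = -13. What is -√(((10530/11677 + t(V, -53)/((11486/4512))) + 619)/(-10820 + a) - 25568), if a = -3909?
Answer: -I*√24945038809420952301979121365/987741631019 ≈ -159.9*I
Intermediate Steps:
-√(((10530/11677 + t(V, -53)/((11486/4512))) + 619)/(-10820 + a) - 25568) = -√(((10530/11677 - 13/(11486/4512)) + 619)/(-10820 - 3909) - 25568) = -√(((10530*(1/11677) - 13/(11486*(1/4512))) + 619)/(-14729) - 25568) = -√(((10530/11677 - 13/5743/2256) + 619)*(-1/14729) - 25568) = -√(((10530/11677 - 13*2256/5743) + 619)*(-1/14729) - 25568) = -√(((10530/11677 - 29328/5743) + 619)*(-1/14729) - 25568) = -√((-281989266/67061011 + 619)*(-1/14729) - 25568) = -√((41228776543/67061011)*(-1/14729) - 25568) = -√(-41228776543/987741631019 - 25568) = -√(-25254619250670335/987741631019) = -I*√24945038809420952301979121365/987741631019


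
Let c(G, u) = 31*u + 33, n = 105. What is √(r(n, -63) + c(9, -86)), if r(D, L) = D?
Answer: 4*I*√158 ≈ 50.279*I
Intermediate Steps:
c(G, u) = 33 + 31*u
√(r(n, -63) + c(9, -86)) = √(105 + (33 + 31*(-86))) = √(105 + (33 - 2666)) = √(105 - 2633) = √(-2528) = 4*I*√158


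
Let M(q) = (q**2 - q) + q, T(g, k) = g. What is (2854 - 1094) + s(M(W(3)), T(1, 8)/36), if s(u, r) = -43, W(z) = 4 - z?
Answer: 1717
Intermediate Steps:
M(q) = q**2
(2854 - 1094) + s(M(W(3)), T(1, 8)/36) = (2854 - 1094) - 43 = 1760 - 43 = 1717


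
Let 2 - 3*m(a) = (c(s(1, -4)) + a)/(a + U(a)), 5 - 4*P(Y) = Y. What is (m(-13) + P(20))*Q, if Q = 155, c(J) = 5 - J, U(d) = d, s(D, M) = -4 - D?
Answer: -75485/156 ≈ -483.88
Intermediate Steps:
P(Y) = 5/4 - Y/4
m(a) = ⅔ - (10 + a)/(6*a) (m(a) = ⅔ - ((5 - (-4 - 1*1)) + a)/(3*(a + a)) = ⅔ - ((5 - (-4 - 1)) + a)/(3*(2*a)) = ⅔ - ((5 - 1*(-5)) + a)*1/(2*a)/3 = ⅔ - ((5 + 5) + a)*1/(2*a)/3 = ⅔ - (10 + a)*1/(2*a)/3 = ⅔ - (10 + a)/(6*a))
(m(-13) + P(20))*Q = ((⅙)*(-10 + 3*(-13))/(-13) + (5/4 - ¼*20))*155 = ((⅙)*(-1/13)*(-10 - 39) + (5/4 - 5))*155 = ((⅙)*(-1/13)*(-49) - 15/4)*155 = (49/78 - 15/4)*155 = -487/156*155 = -75485/156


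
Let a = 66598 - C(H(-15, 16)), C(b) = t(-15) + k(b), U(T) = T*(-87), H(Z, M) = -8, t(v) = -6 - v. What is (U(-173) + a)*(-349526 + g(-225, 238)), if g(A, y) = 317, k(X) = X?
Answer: -28512216432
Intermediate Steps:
U(T) = -87*T
C(b) = 9 + b (C(b) = (-6 - 1*(-15)) + b = (-6 + 15) + b = 9 + b)
a = 66597 (a = 66598 - (9 - 8) = 66598 - 1*1 = 66598 - 1 = 66597)
(U(-173) + a)*(-349526 + g(-225, 238)) = (-87*(-173) + 66597)*(-349526 + 317) = (15051 + 66597)*(-349209) = 81648*(-349209) = -28512216432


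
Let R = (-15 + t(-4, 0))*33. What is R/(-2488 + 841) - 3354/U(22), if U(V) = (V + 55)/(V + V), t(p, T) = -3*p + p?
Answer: -7364845/3843 ≈ -1916.4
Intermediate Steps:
t(p, T) = -2*p
U(V) = (55 + V)/(2*V) (U(V) = (55 + V)/((2*V)) = (55 + V)*(1/(2*V)) = (55 + V)/(2*V))
R = -231 (R = (-15 - 2*(-4))*33 = (-15 + 8)*33 = -7*33 = -231)
R/(-2488 + 841) - 3354/U(22) = -231/(-2488 + 841) - 3354*44/(55 + 22) = -231/(-1647) - 3354/((½)*(1/22)*77) = -231*(-1/1647) - 3354/7/4 = 77/549 - 3354*4/7 = 77/549 - 13416/7 = -7364845/3843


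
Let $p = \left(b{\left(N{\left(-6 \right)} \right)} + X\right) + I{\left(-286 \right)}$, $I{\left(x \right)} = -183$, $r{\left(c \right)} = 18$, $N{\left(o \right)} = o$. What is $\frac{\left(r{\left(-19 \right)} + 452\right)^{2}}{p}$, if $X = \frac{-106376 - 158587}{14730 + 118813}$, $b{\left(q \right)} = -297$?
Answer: $- \frac{29499648700}{64365603} \approx -458.31$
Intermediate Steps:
$X = - \frac{264963}{133543} \approx -1.9841$
$p = - \frac{64365603}{133543}$ ($p = \left(-297 - \frac{264963}{133543}\right) - 183 = - \frac{39927234}{133543} - 183 = - \frac{64365603}{133543} \approx -481.98$)
$\frac{\left(r{\left(-19 \right)} + 452\right)^{2}}{p} = \frac{\left(18 + 452\right)^{2}}{- \frac{64365603}{133543}} = 470^{2} \left(- \frac{133543}{64365603}\right) = 220900 \left(- \frac{133543}{64365603}\right) = - \frac{29499648700}{64365603}$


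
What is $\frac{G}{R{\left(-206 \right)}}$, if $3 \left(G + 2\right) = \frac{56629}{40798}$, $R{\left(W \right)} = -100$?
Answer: $\frac{188159}{12239400} \approx 0.015373$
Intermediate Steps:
$G = - \frac{188159}{122394}$ ($G = -2 + \frac{56629 \cdot \frac{1}{40798}}{3} = -2 + \frac{1}{3} \cdot \frac{56629}{40798} = -2 + \frac{56629}{122394} = - \frac{188159}{122394} \approx -1.5373$)
$\frac{G}{R{\left(-206 \right)}} = - \frac{188159}{122394 \left(-100\right)} = \left(- \frac{188159}{122394}\right) \left(- \frac{1}{100}\right) = \frac{188159}{12239400}$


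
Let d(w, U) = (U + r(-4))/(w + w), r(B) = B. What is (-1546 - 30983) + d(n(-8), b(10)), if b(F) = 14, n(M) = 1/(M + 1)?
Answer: -32564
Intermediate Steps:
n(M) = 1/(1 + M)
d(w, U) = (-4 + U)/(2*w) (d(w, U) = (U - 4)/(w + w) = (-4 + U)/((2*w)) = (-4 + U)*(1/(2*w)) = (-4 + U)/(2*w))
(-1546 - 30983) + d(n(-8), b(10)) = (-1546 - 30983) + (-4 + 14)/(2*(1/(1 - 8))) = -32529 + (1/2)*10/1/(-7) = -32529 + (1/2)*10/(-1/7) = -32529 + (1/2)*(-7)*10 = -32529 - 35 = -32564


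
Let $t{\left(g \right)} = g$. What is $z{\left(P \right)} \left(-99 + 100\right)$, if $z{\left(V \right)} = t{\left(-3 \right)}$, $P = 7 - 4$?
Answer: $-3$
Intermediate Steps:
$P = 3$ ($P = 7 - 4 = 3$)
$z{\left(V \right)} = -3$
$z{\left(P \right)} \left(-99 + 100\right) = - 3 \left(-99 + 100\right) = \left(-3\right) 1 = -3$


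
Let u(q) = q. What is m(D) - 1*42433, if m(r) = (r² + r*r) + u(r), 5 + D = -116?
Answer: -13272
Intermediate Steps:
D = -121 (D = -5 - 116 = -121)
m(r) = r + 2*r² (m(r) = (r² + r*r) + r = (r² + r²) + r = 2*r² + r = r + 2*r²)
m(D) - 1*42433 = -121*(1 + 2*(-121)) - 1*42433 = -121*(1 - 242) - 42433 = -121*(-241) - 42433 = 29161 - 42433 = -13272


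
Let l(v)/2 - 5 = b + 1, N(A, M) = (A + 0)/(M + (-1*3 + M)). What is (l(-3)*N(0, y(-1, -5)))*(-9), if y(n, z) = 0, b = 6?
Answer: 0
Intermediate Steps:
N(A, M) = A/(-3 + 2*M) (N(A, M) = A/(M + (-3 + M)) = A/(-3 + 2*M))
l(v) = 24 (l(v) = 10 + 2*(6 + 1) = 10 + 2*7 = 10 + 14 = 24)
(l(-3)*N(0, y(-1, -5)))*(-9) = (24*(0/(-3 + 2*0)))*(-9) = (24*(0/(-3 + 0)))*(-9) = (24*(0/(-3)))*(-9) = (24*(0*(-1/3)))*(-9) = (24*0)*(-9) = 0*(-9) = 0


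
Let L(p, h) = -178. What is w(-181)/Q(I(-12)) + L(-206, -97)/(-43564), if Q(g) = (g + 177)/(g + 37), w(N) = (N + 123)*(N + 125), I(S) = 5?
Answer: 212244965/283166 ≈ 749.54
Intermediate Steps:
w(N) = (123 + N)*(125 + N)
Q(g) = (177 + g)/(37 + g)
w(-181)/Q(I(-12)) + L(-206, -97)/(-43564) = (15375 + (-181)² + 248*(-181))/(((177 + 5)/(37 + 5))) - 178/(-43564) = (15375 + 32761 - 44888)/((182/42)) - 178*(-1/43564) = 3248/(((1/42)*182)) + 89/21782 = 3248/(13/3) + 89/21782 = 3248*(3/13) + 89/21782 = 9744/13 + 89/21782 = 212244965/283166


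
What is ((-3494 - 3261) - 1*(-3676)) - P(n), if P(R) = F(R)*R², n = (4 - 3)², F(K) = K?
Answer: -3080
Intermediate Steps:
n = 1 (n = 1² = 1)
P(R) = R³ (P(R) = R*R² = R³)
((-3494 - 3261) - 1*(-3676)) - P(n) = ((-3494 - 3261) - 1*(-3676)) - 1*1³ = (-6755 + 3676) - 1*1 = -3079 - 1 = -3080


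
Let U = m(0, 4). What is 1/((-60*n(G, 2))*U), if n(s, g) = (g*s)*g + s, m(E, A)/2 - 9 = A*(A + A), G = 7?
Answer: -1/172200 ≈ -5.8072e-6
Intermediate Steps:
m(E, A) = 18 + 4*A**2 (m(E, A) = 18 + 2*(A*(A + A)) = 18 + 2*(A*(2*A)) = 18 + 2*(2*A**2) = 18 + 4*A**2)
U = 82 (U = 18 + 4*4**2 = 18 + 4*16 = 18 + 64 = 82)
n(s, g) = s + s*g**2 (n(s, g) = s*g**2 + s = s + s*g**2)
1/((-60*n(G, 2))*U) = 1/(-420*(1 + 2**2)*82) = 1/(-420*(1 + 4)*82) = 1/(-420*5*82) = 1/(-60*35*82) = 1/(-2100*82) = 1/(-172200) = -1/172200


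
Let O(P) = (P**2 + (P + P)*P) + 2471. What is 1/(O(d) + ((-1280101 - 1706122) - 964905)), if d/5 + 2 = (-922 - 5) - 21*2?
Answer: 1/66764418 ≈ 1.4978e-8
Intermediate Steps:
d = -4855 (d = -10 + 5*((-922 - 5) - 21*2) = -10 + 5*(-927 - 42) = -10 + 5*(-969) = -10 - 4845 = -4855)
O(P) = 2471 + 3*P**2 (O(P) = (P**2 + (2*P)*P) + 2471 = (P**2 + 2*P**2) + 2471 = 3*P**2 + 2471 = 2471 + 3*P**2)
1/(O(d) + ((-1280101 - 1706122) - 964905)) = 1/((2471 + 3*(-4855)**2) + ((-1280101 - 1706122) - 964905)) = 1/((2471 + 3*23571025) + (-2986223 - 964905)) = 1/((2471 + 70713075) - 3951128) = 1/(70715546 - 3951128) = 1/66764418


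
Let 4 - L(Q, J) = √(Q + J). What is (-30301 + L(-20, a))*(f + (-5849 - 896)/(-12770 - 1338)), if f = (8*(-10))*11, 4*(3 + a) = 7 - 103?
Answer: 375934113615/14108 + 12408295*I*√47/14108 ≈ 2.6647e+7 + 6029.7*I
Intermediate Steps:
a = -27 (a = -3 + (7 - 103)/4 = -3 + (¼)*(-96) = -3 - 24 = -27)
f = -880 (f = -80*11 = -880)
L(Q, J) = 4 - √(J + Q) (L(Q, J) = 4 - √(Q + J) = 4 - √(J + Q))
(-30301 + L(-20, a))*(f + (-5849 - 896)/(-12770 - 1338)) = (-30301 + (4 - √(-27 - 20)))*(-880 + (-5849 - 896)/(-12770 - 1338)) = (-30301 + (4 - √(-47)))*(-880 - 6745/(-14108)) = (-30301 + (4 - I*√47))*(-880 - 6745*(-1/14108)) = (-30301 + (4 - I*√47))*(-880 + 6745/14108) = (-30297 - I*√47)*(-12408295/14108) = 375934113615/14108 + 12408295*I*√47/14108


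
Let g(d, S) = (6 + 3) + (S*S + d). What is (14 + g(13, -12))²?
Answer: 32400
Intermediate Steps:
g(d, S) = 9 + d + S² (g(d, S) = 9 + (S² + d) = 9 + (d + S²) = 9 + d + S²)
(14 + g(13, -12))² = (14 + (9 + 13 + (-12)²))² = (14 + (9 + 13 + 144))² = (14 + 166)² = 180² = 32400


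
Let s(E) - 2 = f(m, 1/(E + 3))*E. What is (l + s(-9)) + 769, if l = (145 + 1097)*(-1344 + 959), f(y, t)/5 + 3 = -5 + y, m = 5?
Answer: -477264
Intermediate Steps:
f(y, t) = -40 + 5*y (f(y, t) = -15 + 5*(-5 + y) = -15 + (-25 + 5*y) = -40 + 5*y)
s(E) = 2 - 15*E (s(E) = 2 + (-40 + 5*5)*E = 2 + (-40 + 25)*E = 2 - 15*E)
l = -478170 (l = 1242*(-385) = -478170)
(l + s(-9)) + 769 = (-478170 + (2 - 15*(-9))) + 769 = (-478170 + (2 + 135)) + 769 = (-478170 + 137) + 769 = -478033 + 769 = -477264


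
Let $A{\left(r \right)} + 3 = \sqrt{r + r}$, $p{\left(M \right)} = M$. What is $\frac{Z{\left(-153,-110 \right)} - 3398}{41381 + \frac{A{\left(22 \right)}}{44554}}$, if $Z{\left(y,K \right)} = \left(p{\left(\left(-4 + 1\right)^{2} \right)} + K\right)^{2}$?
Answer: $\frac{558823746680079202}{3399189390524842997} - \frac{606201724 \sqrt{11}}{3399189390524842997} \approx 0.1644$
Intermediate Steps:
$Z{\left(y,K \right)} = \left(9 + K\right)^{2}$ ($Z{\left(y,K \right)} = \left(\left(-4 + 1\right)^{2} + K\right)^{2} = \left(\left(-3\right)^{2} + K\right)^{2} = \left(9 + K\right)^{2}$)
$A{\left(r \right)} = -3 + \sqrt{2} \sqrt{r}$ ($A{\left(r \right)} = -3 + \sqrt{r + r} = -3 + \sqrt{2 r} = -3 + \sqrt{2} \sqrt{r}$)
$\frac{Z{\left(-153,-110 \right)} - 3398}{41381 + \frac{A{\left(22 \right)}}{44554}} = \frac{\left(9 - 110\right)^{2} - 3398}{41381 + \frac{-3 + \sqrt{2} \sqrt{22}}{44554}} = \frac{\left(-101\right)^{2} - 3398}{41381 + \left(-3 + 2 \sqrt{11}\right) \frac{1}{44554}} = \frac{10201 - 3398}{41381 - \left(\frac{3}{44554} - \frac{\sqrt{11}}{22277}\right)} = \frac{6803}{\frac{1843689071}{44554} + \frac{\sqrt{11}}{22277}}$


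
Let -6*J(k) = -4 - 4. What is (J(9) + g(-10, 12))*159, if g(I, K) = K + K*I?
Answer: -16960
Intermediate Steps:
J(k) = 4/3 (J(k) = -(-4 - 4)/6 = -⅙*(-8) = 4/3)
g(I, K) = K + I*K
(J(9) + g(-10, 12))*159 = (4/3 + 12*(1 - 10))*159 = (4/3 + 12*(-9))*159 = (4/3 - 108)*159 = -320/3*159 = -16960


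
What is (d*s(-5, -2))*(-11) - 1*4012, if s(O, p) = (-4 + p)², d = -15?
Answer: 1928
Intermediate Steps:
(d*s(-5, -2))*(-11) - 1*4012 = -15*(-4 - 2)²*(-11) - 1*4012 = -15*(-6)²*(-11) - 4012 = -15*36*(-11) - 4012 = -540*(-11) - 4012 = 5940 - 4012 = 1928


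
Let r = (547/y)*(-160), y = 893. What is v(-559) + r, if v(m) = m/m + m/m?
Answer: -85734/893 ≈ -96.007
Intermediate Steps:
v(m) = 2 (v(m) = 1 + 1 = 2)
r = -87520/893 (r = (547/893)*(-160) = -87520/893 ≈ -98.007)
v(-559) + r = 2 - 87520/893 = -85734/893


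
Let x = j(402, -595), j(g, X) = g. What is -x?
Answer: -402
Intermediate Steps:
x = 402
-x = -1*402 = -402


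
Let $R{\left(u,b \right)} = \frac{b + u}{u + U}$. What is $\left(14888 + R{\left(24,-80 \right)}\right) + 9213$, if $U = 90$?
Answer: $\frac{1373729}{57} \approx 24101.0$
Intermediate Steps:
$R{\left(u,b \right)} = \frac{b + u}{90 + u}$ ($R{\left(u,b \right)} = \frac{b + u}{u + 90} = \frac{b + u}{90 + u}$)
$\left(14888 + R{\left(24,-80 \right)}\right) + 9213 = \left(14888 + \frac{-80 + 24}{90 + 24}\right) + 9213 = \left(14888 + \frac{1}{114} \left(-56\right)\right) + 9213 = \left(14888 - \frac{28}{57}\right) + 9213 = \frac{848588}{57} + 9213 = \frac{1373729}{57}$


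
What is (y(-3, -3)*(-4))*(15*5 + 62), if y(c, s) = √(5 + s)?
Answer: -548*√2 ≈ -774.99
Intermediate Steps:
(y(-3, -3)*(-4))*(15*5 + 62) = (√(5 - 3)*(-4))*(15*5 + 62) = (√2*(-4))*(75 + 62) = -4*√2*137 = -548*√2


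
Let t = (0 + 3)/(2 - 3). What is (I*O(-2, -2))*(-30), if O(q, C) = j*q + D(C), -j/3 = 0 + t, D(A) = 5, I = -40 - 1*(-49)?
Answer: 3510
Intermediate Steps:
I = 9 (I = -40 + 49 = 9)
t = -3 (t = 3/(-1) = 3*(-1) = -3)
j = 9 (j = -3*(0 - 3) = -3*(-3) = 9)
O(q, C) = 5 + 9*q (O(q, C) = 9*q + 5 = 5 + 9*q)
(I*O(-2, -2))*(-30) = (9*(5 + 9*(-2)))*(-30) = (9*(5 - 18))*(-30) = (9*(-13))*(-30) = -117*(-30) = 3510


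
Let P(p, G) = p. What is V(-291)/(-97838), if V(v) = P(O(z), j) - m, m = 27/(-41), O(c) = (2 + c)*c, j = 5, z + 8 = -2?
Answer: -3307/4011358 ≈ -0.00082441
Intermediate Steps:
z = -10 (z = -8 - 2 = -10)
O(c) = c*(2 + c)
m = -27/41 (m = 27*(-1/41) = -27/41 ≈ -0.65854)
V(v) = 3307/41 (V(v) = -10*(2 - 10) - 1*(-27/41) = -10*(-8) + 27/41 = 80 + 27/41 = 3307/41)
V(-291)/(-97838) = (3307/41)/(-97838) = (3307/41)*(-1/97838) = -3307/4011358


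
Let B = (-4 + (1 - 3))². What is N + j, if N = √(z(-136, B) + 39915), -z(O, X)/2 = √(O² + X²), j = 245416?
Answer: 245416 + √(39915 - 8*√1237) ≈ 2.4562e+5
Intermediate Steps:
B = 36 (B = (-4 - 2)² = (-6)² = 36)
z(O, X) = -2*√(O² + X²)
N = √(39915 - 8*√1237) (N = √(-2*√((-136)² + 36²) + 39915) = √(-2*√(18496 + 1296) + 39915) = √(-8*√1237 + 39915) = √(39915 - 8*√1237) ≈ 199.08)
N + j = √(39915 - 8*√1237) + 245416 = 245416 + √(39915 - 8*√1237)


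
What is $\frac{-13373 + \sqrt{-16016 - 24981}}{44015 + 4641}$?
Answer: $- \frac{13373}{48656} + \frac{i \sqrt{40997}}{48656} \approx -0.27485 + 0.0041614 i$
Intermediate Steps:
$\frac{-13373 + \sqrt{-16016 - 24981}}{44015 + 4641} = \frac{-13373 + \sqrt{-40997}}{48656} = \left(-13373 + i \sqrt{40997}\right) \frac{1}{48656} = - \frac{13373}{48656} + \frac{i \sqrt{40997}}{48656}$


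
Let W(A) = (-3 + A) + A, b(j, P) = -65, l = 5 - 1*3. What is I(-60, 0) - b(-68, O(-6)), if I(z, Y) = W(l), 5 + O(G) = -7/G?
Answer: 66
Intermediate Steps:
O(G) = -5 - 7/G
l = 2 (l = 5 - 3 = 2)
W(A) = -3 + 2*A
I(z, Y) = 1 (I(z, Y) = -3 + 2*2 = -3 + 4 = 1)
I(-60, 0) - b(-68, O(-6)) = 1 - 1*(-65) = 1 + 65 = 66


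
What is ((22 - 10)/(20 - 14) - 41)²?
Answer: 1521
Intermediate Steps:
((22 - 10)/(20 - 14) - 41)² = (12/6 - 41)² = (12*(⅙) - 41)² = (2 - 41)² = (-39)² = 1521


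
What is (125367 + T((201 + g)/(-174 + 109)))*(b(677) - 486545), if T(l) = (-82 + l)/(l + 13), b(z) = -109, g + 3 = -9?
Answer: -20010052540191/328 ≈ -6.1006e+10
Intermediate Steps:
g = -12 (g = -3 - 9 = -12)
T(l) = (-82 + l)/(13 + l)
(125367 + T((201 + g)/(-174 + 109)))*(b(677) - 486545) = (125367 + (-82 + (201 - 12)/(-174 + 109))/(13 + (201 - 12)/(-174 + 109)))*(-109 - 486545) = (125367 + (-82 + 189/(-65))/(13 + 189/(-65)))*(-486654) = (125367 + (-82 + 189*(-1/65))/(13 + 189*(-1/65)))*(-486654) = (125367 + (-82 - 189/65)/(13 - 189/65))*(-486654) = (125367 - 5519/65/(656/65))*(-486654) = (125367 + (65/656)*(-5519/65))*(-486654) = (125367 - 5519/656)*(-486654) = (82235233/656)*(-486654) = -20010052540191/328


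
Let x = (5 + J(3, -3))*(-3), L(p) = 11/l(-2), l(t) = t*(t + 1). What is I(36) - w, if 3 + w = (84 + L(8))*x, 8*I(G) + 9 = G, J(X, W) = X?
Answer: 17235/8 ≈ 2154.4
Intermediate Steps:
l(t) = t*(1 + t)
I(G) = -9/8 + G/8
L(p) = 11/2 (L(p) = 11/((-2*(1 - 2))) = 11/((-2*(-1))) = 11/2)
x = -24 (x = (5 + 3)*(-3) = 8*(-3) = -24)
w = -2151 (w = -3 + (84 + 11/2)*(-24) = -3 + (179/2)*(-24) = -3 - 2148 = -2151)
I(36) - w = (-9/8 + (⅛)*36) - 1*(-2151) = (-9/8 + 9/2) + 2151 = 27/8 + 2151 = 17235/8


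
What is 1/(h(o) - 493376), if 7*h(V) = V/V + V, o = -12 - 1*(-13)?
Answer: -7/3453630 ≈ -2.0269e-6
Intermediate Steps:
o = 1 (o = -12 + 13 = 1)
h(V) = 1/7 + V/7 (h(V) = (V/V + V)/7 = (1 + V)/7 = 1/7 + V/7)
1/(h(o) - 493376) = 1/((1/7 + (1/7)*1) - 493376) = 1/((1/7 + 1/7) - 493376) = 1/(2/7 - 493376) = 1/(-3453630/7) = -7/3453630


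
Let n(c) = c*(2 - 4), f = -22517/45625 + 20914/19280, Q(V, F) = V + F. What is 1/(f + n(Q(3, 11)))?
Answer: -87965000/2411012651 ≈ -0.036485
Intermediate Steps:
Q(V, F) = F + V
f = 52007349/87965000 (f = -22517*1/45625 + 20914*(1/19280) = -22517/45625 + 10457/9640 = 52007349/87965000 ≈ 0.59123)
n(c) = -2*c (n(c) = c*(-2) = -2*c)
1/(f + n(Q(3, 11))) = 1/(52007349/87965000 - 2*(11 + 3)) = 1/(52007349/87965000 - 2*14) = 1/(52007349/87965000 - 28) = 1/(-2411012651/87965000) = -87965000/2411012651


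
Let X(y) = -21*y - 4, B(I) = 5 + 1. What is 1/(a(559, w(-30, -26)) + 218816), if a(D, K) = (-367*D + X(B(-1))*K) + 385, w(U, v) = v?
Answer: 1/17428 ≈ 5.7379e-5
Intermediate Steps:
B(I) = 6
X(y) = -4 - 21*y
a(D, K) = 385 - 367*D - 130*K (a(D, K) = (-367*D + (-4 - 21*6)*K) + 385 = (-367*D + (-4 - 126)*K) + 385 = (-367*D - 130*K) + 385 = 385 - 367*D - 130*K)
1/(a(559, w(-30, -26)) + 218816) = 1/((385 - 367*559 - 130*(-26)) + 218816) = 1/((385 - 205153 + 3380) + 218816) = 1/(-201388 + 218816) = 1/17428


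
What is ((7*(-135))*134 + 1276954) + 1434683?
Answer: 2585007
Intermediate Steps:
((7*(-135))*134 + 1276954) + 1434683 = (-945*134 + 1276954) + 1434683 = (-126630 + 1276954) + 1434683 = 1150324 + 1434683 = 2585007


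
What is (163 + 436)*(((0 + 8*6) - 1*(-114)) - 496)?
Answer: -200066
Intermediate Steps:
(163 + 436)*(((0 + 8*6) - 1*(-114)) - 496) = 599*(((0 + 48) + 114) - 496) = 599*((48 + 114) - 496) = 599*(162 - 496) = 599*(-334) = -200066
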